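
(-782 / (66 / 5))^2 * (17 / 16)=64974425 / 17424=3729.02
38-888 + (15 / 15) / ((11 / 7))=-9343 / 11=-849.36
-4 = -4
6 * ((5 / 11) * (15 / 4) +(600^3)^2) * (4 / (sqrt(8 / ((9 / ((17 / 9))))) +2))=498845952000000018225 / 517- 55427328000000002025 * sqrt(34) / 517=339752163969415914.82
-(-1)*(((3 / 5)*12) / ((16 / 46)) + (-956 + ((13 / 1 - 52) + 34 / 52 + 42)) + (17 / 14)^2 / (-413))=-4901986821 / 5261620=-931.65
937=937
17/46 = 0.37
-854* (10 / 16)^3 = -53375 / 256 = -208.50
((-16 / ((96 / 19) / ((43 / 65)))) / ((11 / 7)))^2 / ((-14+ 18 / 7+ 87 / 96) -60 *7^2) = -1831589816 / 3040895639925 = -0.00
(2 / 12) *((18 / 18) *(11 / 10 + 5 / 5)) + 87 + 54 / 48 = 3539 / 40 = 88.48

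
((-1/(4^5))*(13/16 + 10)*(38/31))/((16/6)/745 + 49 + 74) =-7346445/69814706176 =-0.00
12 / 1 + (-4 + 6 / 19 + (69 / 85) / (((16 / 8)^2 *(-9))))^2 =9667567369 / 375584400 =25.74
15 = 15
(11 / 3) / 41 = 11 / 123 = 0.09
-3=-3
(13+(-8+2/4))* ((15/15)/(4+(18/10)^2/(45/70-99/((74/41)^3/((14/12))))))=9881505425/6880200056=1.44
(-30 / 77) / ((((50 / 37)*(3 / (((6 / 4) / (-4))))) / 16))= 222 / 385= 0.58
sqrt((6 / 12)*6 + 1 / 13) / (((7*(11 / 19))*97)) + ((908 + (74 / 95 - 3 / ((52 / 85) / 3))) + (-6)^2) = 38*sqrt(130) / 97097 + 4594533 / 4940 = 930.07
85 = 85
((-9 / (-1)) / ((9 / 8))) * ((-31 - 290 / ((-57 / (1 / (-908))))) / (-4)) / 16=802363 / 207024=3.88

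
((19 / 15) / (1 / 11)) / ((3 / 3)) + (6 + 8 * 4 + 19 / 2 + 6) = 2023 / 30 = 67.43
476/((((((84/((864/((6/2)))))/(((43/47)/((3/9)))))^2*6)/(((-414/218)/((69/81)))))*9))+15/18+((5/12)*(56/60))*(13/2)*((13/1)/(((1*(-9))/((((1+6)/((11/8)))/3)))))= -15728545462639/9010506582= -1745.58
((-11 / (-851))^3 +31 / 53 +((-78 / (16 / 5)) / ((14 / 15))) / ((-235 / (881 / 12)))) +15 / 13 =88494961514463297 / 8940952221166784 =9.90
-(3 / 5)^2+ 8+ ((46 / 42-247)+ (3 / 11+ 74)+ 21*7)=-16.99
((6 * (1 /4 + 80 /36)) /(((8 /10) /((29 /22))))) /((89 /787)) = 114115 /528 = 216.13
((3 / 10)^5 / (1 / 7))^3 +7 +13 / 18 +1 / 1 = 78500044295075909 / 9000000000000000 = 8.72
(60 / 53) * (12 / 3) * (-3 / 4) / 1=-3.40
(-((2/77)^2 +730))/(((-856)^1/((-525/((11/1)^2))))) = -162306525/43864436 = -3.70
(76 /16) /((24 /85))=1615 /96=16.82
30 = 30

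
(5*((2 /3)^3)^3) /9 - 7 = -1237469 /177147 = -6.99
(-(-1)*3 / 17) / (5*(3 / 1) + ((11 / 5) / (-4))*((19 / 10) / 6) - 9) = 3600 / 118847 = 0.03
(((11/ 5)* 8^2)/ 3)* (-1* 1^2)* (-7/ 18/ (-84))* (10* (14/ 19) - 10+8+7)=-4136/ 1539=-2.69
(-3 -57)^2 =3600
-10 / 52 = -5 / 26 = -0.19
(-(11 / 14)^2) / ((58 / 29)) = -121 / 392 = -0.31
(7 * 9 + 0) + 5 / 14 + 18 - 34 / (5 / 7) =2363 / 70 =33.76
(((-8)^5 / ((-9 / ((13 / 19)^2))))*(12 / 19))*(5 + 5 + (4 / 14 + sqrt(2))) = 22151168*sqrt(2) / 20577 + 531628032 / 48013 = 12594.99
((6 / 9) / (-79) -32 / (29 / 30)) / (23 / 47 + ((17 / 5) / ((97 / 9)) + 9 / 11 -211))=0.16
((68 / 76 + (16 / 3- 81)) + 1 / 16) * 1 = -68135 / 912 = -74.71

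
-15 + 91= 76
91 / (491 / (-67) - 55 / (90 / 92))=-54873 / 38321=-1.43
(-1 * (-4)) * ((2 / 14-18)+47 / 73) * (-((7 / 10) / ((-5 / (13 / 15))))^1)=-76232 / 9125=-8.35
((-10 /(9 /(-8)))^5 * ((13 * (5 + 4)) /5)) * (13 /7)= 110755840000 /45927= 2411562.70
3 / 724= 0.00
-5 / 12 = -0.42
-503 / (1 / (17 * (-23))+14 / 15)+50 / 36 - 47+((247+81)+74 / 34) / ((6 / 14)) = 308017081 / 1670454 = 184.39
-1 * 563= -563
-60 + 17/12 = -703/12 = -58.58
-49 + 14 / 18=-434 / 9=-48.22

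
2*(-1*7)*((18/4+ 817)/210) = -1643/30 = -54.77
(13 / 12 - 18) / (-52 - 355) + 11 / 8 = 13837 / 9768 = 1.42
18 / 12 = 3 / 2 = 1.50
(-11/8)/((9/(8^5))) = -45056/9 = -5006.22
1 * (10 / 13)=0.77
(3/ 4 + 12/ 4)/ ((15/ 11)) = 11/ 4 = 2.75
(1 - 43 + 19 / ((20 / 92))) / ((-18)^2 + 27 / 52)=11804 / 84375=0.14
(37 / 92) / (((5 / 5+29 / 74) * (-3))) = -1369 / 14214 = -0.10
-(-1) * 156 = 156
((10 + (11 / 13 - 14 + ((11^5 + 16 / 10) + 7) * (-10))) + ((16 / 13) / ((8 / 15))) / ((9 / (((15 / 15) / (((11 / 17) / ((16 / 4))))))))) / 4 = -690946357 / 1716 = -402649.39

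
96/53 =1.81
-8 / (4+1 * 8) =-2 / 3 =-0.67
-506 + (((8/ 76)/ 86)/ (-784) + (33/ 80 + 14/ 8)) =-201701267/ 400330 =-503.84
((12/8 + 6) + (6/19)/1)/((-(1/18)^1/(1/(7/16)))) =-42768/133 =-321.56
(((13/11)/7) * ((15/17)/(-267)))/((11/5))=-325/1281511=-0.00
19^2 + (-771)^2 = 594802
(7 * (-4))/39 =-28/39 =-0.72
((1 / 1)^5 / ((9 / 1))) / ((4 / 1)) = 1 / 36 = 0.03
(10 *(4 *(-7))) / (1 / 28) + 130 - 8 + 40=-7678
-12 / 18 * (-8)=16 / 3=5.33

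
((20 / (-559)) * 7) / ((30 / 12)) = -56 / 559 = -0.10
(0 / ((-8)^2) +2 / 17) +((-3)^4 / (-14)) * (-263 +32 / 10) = 1788863 / 1190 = 1503.25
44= 44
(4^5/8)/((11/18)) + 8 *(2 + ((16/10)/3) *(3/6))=37552/165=227.59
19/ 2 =9.50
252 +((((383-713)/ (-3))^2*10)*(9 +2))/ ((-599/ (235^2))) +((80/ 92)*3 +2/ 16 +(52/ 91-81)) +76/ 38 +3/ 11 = -1041409903248755/ 8486632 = -122711801.72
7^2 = 49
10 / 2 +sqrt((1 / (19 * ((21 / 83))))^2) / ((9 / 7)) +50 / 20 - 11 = -3425 / 1026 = -3.34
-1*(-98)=98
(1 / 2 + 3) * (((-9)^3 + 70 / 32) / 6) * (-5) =407015 / 192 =2119.87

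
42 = 42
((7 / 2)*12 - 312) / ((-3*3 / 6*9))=20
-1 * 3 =-3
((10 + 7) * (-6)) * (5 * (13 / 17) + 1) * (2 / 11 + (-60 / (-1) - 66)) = 31488 / 11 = 2862.55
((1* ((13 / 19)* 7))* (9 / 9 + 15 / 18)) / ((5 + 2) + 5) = 1001 / 1368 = 0.73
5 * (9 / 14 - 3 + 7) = 325 / 14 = 23.21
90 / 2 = 45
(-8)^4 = 4096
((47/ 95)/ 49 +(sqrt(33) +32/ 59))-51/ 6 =-4365499/ 549290 +sqrt(33) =-2.20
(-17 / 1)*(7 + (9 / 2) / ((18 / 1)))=-493 / 4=-123.25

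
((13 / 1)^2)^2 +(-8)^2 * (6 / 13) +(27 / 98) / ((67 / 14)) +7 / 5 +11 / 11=871657484 / 30485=28593.00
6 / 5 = 1.20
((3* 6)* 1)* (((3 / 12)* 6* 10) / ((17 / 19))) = 5130 / 17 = 301.76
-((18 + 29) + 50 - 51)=-46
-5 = -5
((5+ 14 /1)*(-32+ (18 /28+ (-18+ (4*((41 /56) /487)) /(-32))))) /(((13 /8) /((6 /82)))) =-42.23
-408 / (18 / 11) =-748 / 3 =-249.33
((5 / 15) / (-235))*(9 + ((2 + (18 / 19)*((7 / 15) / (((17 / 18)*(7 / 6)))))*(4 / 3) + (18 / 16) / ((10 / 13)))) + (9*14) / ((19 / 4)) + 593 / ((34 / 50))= 516926909 / 575280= 898.57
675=675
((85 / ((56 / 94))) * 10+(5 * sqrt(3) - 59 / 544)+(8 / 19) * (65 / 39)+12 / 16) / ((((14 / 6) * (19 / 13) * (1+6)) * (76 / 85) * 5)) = 3315 * sqrt(3) / 70756+4029791623 / 301137536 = 13.46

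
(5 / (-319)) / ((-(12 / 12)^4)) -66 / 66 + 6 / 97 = -28544 / 30943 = -0.92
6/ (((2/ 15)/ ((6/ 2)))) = 135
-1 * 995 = -995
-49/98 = -1/2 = -0.50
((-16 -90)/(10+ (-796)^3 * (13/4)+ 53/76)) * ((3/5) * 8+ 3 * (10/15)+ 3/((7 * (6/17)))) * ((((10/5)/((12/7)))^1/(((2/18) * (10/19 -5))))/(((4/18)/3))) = -51142509/3114412704475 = -0.00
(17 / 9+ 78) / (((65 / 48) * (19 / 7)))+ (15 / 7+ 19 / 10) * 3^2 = 58.12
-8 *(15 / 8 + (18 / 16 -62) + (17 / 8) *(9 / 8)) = 3623 / 8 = 452.88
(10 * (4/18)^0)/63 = 10/63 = 0.16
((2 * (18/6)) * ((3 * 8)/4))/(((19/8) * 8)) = 36/19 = 1.89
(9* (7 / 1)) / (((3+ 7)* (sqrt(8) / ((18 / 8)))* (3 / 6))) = 10.02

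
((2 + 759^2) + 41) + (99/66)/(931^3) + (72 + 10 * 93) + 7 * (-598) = 924673012147083/1613908982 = 572940.00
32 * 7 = 224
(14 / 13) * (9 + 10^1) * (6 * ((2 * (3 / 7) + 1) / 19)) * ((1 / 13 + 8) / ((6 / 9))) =1890 / 13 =145.38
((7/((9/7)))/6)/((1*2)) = 49/108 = 0.45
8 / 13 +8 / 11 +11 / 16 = 4645 / 2288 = 2.03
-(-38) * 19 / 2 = 361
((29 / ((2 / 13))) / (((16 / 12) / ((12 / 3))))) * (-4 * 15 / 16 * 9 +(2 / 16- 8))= -23538.94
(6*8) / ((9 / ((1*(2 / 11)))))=32 / 33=0.97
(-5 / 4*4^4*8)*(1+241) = -619520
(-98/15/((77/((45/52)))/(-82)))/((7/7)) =861/143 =6.02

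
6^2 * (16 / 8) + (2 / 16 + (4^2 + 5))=745 / 8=93.12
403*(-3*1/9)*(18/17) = -2418/17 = -142.24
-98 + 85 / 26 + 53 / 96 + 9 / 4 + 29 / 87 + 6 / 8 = -113375 / 1248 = -90.85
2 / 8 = 1 / 4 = 0.25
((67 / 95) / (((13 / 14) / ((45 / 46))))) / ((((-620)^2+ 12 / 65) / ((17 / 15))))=23919 / 10918887244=0.00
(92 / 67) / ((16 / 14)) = 161 / 134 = 1.20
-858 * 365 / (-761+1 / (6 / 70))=469755 / 1124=417.93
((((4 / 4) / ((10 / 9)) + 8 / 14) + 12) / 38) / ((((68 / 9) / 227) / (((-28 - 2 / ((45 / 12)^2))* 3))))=-899.23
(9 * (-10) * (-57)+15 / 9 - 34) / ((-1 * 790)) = -15293 / 2370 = -6.45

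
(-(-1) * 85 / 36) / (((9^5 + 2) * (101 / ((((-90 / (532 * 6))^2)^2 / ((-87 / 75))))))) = -11953125 / 55418293548578057216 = -0.00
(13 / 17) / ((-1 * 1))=-13 / 17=-0.76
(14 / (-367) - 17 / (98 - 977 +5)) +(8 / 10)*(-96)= -76.82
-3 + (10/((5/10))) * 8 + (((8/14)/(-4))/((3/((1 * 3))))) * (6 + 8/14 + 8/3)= 22885/147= 155.68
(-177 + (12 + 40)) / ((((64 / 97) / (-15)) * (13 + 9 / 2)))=36375 / 224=162.39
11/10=1.10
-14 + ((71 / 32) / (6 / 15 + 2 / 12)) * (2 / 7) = -12.88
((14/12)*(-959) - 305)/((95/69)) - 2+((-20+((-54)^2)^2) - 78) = 1615365151/190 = 8501921.85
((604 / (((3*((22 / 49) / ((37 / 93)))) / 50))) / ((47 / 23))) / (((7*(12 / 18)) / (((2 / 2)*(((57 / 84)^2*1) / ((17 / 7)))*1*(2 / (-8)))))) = -1159721525 / 26156064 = -44.34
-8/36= -2/9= -0.22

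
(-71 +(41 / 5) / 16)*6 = -16917 / 40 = -422.92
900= 900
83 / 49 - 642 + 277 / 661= -639.89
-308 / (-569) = 308 / 569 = 0.54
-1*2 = -2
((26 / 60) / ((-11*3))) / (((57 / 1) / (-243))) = 117 / 2090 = 0.06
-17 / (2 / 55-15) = 935 / 823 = 1.14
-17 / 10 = -1.70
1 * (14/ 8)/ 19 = 7/ 76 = 0.09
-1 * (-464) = 464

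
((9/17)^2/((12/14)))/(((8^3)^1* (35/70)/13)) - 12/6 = -293479/147968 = -1.98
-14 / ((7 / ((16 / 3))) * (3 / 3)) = -32 / 3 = -10.67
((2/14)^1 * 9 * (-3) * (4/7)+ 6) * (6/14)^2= 1674/2401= 0.70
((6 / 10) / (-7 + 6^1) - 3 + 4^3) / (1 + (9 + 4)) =151 / 35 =4.31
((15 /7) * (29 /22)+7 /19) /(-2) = -9343 /5852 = -1.60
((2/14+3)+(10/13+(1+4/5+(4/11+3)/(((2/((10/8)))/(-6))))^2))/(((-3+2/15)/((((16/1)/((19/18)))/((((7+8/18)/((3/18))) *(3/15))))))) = -43112876211/602731129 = -71.53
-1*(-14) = 14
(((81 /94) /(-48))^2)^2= 531441 /5116716384256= 0.00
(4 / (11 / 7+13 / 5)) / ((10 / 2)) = 14 / 73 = 0.19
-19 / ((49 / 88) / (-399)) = 95304 / 7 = 13614.86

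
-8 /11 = -0.73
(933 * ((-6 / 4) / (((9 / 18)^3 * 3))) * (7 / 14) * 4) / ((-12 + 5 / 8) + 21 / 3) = 59712 / 35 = 1706.06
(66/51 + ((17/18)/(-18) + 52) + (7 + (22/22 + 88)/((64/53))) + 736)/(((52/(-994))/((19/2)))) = -723961693399/4582656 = -157978.62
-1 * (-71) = 71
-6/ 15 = -2/ 5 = -0.40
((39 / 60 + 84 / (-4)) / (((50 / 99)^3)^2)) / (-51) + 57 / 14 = 1045498565214483 / 37187500000000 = 28.11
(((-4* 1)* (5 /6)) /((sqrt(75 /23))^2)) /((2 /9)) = -23 /5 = -4.60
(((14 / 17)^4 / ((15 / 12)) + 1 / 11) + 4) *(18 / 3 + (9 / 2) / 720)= 19683710369 / 734984800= 26.78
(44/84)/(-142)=-11/2982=-0.00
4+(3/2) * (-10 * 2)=-26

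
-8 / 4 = -2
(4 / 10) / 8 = 1 / 20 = 0.05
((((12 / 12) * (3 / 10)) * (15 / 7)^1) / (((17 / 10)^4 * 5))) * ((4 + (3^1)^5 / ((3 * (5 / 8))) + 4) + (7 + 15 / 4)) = 1335150 / 584647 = 2.28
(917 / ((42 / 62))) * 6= 8122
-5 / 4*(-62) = 155 / 2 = 77.50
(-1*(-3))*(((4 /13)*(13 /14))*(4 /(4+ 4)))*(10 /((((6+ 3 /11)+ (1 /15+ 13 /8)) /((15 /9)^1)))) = 0.90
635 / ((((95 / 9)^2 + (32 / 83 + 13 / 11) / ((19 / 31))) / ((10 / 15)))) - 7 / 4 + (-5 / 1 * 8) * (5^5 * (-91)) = 11375001.96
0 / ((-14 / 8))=0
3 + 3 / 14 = 45 / 14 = 3.21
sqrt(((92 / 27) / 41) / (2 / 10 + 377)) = 0.01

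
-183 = -183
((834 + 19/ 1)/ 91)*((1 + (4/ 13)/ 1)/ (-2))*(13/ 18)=-4.43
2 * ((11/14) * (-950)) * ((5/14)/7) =-26125/343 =-76.17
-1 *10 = -10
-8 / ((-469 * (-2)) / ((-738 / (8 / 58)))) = 21402 / 469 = 45.63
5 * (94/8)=235/4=58.75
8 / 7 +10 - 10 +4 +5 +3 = 92 / 7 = 13.14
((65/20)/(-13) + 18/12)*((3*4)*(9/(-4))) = -135/4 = -33.75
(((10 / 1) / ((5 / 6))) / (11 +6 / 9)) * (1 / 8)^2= 0.02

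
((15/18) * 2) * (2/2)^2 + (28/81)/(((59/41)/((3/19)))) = 51593/30267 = 1.70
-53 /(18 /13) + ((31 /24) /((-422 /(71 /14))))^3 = -109119393711718025 /2850724085465088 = -38.28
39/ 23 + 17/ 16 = 1015/ 368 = 2.76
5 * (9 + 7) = 80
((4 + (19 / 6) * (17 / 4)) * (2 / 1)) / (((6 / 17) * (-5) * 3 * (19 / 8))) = -7123 / 2565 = -2.78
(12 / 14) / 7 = 6 / 49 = 0.12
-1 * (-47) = 47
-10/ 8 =-5/ 4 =-1.25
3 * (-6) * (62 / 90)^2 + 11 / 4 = -5213 / 900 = -5.79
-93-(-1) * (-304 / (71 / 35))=-17243 / 71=-242.86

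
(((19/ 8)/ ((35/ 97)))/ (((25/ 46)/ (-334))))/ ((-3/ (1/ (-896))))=-7078963/ 4704000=-1.50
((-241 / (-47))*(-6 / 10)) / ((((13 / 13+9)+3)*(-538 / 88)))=31812 / 821795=0.04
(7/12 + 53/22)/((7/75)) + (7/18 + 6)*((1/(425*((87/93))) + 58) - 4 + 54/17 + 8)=340497253/759220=448.48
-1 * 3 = -3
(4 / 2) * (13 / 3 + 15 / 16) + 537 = 13141 / 24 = 547.54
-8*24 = -192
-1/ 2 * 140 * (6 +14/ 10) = -518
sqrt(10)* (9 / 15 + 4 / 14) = 31* sqrt(10) / 35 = 2.80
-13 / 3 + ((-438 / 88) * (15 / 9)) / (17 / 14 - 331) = -4.31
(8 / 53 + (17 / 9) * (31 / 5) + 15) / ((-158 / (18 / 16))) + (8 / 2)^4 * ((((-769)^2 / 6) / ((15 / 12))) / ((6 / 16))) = 53826992.16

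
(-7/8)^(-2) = 64/49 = 1.31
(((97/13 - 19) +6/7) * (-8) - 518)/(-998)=19681/45409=0.43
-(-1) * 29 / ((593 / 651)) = 31.84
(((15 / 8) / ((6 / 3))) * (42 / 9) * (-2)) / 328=-35 / 1312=-0.03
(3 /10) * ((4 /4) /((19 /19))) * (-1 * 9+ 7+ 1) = -3 /10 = -0.30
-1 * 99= -99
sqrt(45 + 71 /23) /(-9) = -sqrt(25438) /207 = -0.77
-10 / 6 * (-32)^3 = 163840 / 3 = 54613.33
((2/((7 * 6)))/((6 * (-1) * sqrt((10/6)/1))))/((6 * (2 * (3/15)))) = -sqrt(15)/1512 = -0.00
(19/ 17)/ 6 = 19/ 102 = 0.19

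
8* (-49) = -392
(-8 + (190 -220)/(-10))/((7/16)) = -80/7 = -11.43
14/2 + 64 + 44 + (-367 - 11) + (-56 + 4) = -315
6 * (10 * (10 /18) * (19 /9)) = 1900 /27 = 70.37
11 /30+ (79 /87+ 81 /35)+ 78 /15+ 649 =801187 /1218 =657.79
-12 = -12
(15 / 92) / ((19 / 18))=135 / 874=0.15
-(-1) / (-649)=-0.00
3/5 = 0.60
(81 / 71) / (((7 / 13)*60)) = 351 / 9940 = 0.04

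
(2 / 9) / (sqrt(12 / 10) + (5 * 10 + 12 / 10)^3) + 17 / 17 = 1266639492265577 / 1266637395113577 - 3125 * sqrt(30) / 1266637395113577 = 1.00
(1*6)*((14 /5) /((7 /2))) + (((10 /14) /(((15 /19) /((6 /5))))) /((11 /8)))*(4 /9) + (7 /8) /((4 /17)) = 983471 /110880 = 8.87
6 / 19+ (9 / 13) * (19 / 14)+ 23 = 83875 / 3458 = 24.26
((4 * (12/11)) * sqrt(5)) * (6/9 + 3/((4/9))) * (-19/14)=-3382 * sqrt(5)/77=-98.21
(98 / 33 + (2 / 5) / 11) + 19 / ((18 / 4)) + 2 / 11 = 3668 / 495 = 7.41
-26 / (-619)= 26 / 619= 0.04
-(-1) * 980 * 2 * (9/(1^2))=17640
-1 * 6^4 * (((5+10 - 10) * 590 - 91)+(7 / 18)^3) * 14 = -466872868 / 9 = -51874763.11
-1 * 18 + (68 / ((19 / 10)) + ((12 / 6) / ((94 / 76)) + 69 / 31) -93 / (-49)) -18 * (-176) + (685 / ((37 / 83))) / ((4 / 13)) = 1643307517449 / 200757116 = 8185.55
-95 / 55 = -19 / 11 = -1.73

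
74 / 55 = 1.35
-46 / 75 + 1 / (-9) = -163 / 225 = -0.72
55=55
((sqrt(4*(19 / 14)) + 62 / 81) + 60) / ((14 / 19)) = 19*sqrt(266) / 98 + 46759 / 567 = 85.63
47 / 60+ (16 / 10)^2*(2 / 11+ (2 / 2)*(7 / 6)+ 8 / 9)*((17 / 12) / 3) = 310787 / 89100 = 3.49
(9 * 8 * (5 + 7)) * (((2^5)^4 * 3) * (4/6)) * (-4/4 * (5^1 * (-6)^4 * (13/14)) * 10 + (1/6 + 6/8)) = -763177218342912/7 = -109025316906130.29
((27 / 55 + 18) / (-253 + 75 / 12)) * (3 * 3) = -12204 / 18095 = -0.67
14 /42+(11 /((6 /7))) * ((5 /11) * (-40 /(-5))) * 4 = 187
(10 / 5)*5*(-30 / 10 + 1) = -20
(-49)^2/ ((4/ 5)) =12005/ 4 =3001.25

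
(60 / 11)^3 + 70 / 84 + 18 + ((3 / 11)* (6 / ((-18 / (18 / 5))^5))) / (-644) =363860756321 / 2008978125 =181.12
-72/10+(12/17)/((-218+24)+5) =-38576/5355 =-7.20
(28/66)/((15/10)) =28/99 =0.28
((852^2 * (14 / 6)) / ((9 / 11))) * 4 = 24842048 / 3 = 8280682.67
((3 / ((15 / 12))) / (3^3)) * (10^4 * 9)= 8000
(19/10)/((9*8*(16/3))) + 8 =30739/3840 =8.00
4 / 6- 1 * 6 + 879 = 2621 / 3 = 873.67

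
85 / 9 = 9.44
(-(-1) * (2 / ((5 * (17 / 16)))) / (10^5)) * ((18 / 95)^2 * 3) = 972 / 2397265625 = 0.00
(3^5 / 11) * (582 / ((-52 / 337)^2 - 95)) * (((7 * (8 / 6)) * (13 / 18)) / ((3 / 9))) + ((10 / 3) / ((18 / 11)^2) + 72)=-153629918022215 / 57663832446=-2664.23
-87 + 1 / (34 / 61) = -2897 / 34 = -85.21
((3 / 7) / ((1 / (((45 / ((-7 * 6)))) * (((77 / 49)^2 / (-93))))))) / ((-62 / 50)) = -45375 / 4614722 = -0.01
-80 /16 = -5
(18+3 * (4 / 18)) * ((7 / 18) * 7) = 1372 / 27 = 50.81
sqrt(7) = 2.65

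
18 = 18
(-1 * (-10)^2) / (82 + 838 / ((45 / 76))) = -2250 / 33689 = -0.07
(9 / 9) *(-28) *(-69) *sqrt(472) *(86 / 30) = 55384 *sqrt(118) / 5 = 120324.85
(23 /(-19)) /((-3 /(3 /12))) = 23 /228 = 0.10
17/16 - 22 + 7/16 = -41/2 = -20.50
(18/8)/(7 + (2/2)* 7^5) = 9/67256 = 0.00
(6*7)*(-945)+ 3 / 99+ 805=-1283204 / 33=-38884.97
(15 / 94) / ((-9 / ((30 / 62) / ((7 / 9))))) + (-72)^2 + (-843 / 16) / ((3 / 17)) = 797223433 / 163184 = 4885.43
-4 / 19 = -0.21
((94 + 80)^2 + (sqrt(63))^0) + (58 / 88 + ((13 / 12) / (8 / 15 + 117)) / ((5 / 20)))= 2348701431 / 77572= 30277.70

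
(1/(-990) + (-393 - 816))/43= -1196911/42570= -28.12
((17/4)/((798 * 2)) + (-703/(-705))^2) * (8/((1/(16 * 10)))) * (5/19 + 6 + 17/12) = 7385670561908/753589305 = 9800.66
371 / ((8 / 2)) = 371 / 4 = 92.75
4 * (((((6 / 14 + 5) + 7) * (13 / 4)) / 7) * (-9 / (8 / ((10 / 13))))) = -3915 / 196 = -19.97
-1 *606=-606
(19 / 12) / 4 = 19 / 48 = 0.40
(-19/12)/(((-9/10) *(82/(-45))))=-475/492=-0.97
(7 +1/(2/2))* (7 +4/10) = 296/5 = 59.20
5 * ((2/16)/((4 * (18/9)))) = 5/64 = 0.08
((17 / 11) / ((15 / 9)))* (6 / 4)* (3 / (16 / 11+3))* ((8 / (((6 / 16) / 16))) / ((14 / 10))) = 78336 / 343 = 228.38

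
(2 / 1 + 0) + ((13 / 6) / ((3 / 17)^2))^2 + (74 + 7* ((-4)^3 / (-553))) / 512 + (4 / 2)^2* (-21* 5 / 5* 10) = 59012959891 / 14743296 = 4002.70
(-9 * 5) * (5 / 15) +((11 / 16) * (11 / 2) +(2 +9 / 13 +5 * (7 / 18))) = -24643 / 3744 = -6.58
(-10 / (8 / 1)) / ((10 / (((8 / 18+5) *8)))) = -49 / 9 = -5.44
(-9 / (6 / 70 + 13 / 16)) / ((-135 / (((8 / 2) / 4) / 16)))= 7 / 1509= 0.00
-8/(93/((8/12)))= -0.06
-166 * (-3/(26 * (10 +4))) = 249/182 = 1.37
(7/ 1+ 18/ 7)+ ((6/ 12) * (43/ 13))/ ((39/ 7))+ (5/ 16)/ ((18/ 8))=426185/ 42588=10.01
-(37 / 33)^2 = -1369 / 1089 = -1.26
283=283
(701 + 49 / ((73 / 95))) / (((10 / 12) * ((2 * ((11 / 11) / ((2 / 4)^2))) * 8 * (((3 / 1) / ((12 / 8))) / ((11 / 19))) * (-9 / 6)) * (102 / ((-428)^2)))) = -103395919 / 20805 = -4969.76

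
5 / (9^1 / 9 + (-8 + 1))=-5 / 6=-0.83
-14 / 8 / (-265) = 0.01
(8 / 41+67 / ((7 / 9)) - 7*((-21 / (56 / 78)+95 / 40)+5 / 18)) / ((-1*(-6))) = 5631323 / 123984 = 45.42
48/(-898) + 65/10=5789/898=6.45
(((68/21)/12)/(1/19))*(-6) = -646/21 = -30.76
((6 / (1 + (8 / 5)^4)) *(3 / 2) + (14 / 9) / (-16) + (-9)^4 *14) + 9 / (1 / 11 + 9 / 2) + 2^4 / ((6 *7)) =22074975369971 / 240317784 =91857.44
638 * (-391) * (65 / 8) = -8107385 / 4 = -2026846.25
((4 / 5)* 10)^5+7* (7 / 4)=131121 / 4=32780.25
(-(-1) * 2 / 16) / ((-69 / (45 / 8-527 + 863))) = -911 / 1472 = -0.62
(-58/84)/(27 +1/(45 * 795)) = -345825/13522964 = -0.03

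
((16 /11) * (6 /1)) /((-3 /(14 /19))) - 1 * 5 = -1493 /209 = -7.14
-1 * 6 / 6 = -1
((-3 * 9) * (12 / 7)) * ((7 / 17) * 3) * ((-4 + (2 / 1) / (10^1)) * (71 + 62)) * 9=22106196 / 85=260072.89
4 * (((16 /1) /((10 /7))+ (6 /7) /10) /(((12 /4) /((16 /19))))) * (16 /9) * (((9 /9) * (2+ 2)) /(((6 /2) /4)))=1294336 /10773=120.15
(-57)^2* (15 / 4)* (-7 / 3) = -113715 / 4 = -28428.75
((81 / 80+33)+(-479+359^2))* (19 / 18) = 195222739 / 1440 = 135571.35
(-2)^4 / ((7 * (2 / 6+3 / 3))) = 12 / 7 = 1.71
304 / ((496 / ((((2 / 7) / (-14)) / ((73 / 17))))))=-323 / 110887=-0.00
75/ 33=2.27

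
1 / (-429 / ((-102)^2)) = -3468 / 143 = -24.25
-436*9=-3924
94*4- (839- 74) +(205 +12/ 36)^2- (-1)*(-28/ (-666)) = 41772.82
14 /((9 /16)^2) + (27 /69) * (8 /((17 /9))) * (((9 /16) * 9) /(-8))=21890063 /506736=43.20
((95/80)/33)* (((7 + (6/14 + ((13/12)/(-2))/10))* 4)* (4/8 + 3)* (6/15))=235391/158400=1.49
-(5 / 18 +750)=-13505 / 18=-750.28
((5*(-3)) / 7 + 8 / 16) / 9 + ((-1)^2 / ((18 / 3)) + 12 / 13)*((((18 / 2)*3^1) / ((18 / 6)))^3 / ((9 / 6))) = 867211 / 1638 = 529.43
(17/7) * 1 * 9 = 153/7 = 21.86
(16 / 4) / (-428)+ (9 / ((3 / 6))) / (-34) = -980 / 1819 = -0.54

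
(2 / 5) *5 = 2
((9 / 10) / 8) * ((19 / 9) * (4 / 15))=19 / 300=0.06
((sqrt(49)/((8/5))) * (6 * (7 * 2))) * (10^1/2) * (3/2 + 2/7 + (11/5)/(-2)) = 1260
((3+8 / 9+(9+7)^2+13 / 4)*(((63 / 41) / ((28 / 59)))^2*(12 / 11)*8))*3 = 2671016553 / 36982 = 72224.77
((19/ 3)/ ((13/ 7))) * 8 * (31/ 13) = 32984/ 507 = 65.06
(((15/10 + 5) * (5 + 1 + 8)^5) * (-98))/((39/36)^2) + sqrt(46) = -3794886144/13 + sqrt(46) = -291914311.99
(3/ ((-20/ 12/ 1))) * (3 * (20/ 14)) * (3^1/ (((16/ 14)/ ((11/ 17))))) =-891/ 68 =-13.10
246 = 246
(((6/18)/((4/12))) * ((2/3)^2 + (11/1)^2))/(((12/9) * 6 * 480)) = 1093/34560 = 0.03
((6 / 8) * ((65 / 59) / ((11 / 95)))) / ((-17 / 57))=-1055925 / 44132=-23.93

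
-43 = -43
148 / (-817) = -148 / 817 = -0.18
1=1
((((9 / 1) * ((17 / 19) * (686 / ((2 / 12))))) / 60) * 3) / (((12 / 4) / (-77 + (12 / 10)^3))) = -493774911 / 11875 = -41581.05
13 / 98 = 0.13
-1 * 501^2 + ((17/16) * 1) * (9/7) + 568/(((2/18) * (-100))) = -702942111/2800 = -251050.75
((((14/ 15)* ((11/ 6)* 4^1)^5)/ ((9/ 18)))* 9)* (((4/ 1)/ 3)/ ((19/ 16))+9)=3606761.04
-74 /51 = -1.45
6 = 6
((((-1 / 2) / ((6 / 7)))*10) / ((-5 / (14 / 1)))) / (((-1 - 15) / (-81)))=1323 / 16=82.69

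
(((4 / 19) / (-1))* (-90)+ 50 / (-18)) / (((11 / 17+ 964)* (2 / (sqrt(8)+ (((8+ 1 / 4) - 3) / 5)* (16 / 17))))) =7742 / 934743+ 47005* sqrt(2) / 2804229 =0.03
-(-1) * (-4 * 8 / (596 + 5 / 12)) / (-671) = 0.00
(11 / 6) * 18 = 33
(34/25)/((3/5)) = 34/15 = 2.27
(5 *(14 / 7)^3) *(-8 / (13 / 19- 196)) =1.64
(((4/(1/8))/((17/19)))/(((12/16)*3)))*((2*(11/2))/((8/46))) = 153824/153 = 1005.39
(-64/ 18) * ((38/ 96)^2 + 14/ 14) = -4.11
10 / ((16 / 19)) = 95 / 8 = 11.88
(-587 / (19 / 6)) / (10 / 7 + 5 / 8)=-197232 / 2185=-90.27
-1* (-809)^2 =-654481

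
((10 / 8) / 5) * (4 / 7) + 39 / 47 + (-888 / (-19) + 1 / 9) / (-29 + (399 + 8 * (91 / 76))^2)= 173580732761 / 178411205700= 0.97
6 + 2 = 8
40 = 40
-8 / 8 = -1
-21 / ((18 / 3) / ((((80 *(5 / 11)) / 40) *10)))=-350 / 11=-31.82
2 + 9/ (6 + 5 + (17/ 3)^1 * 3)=65/ 28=2.32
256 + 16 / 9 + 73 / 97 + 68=285061 / 873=326.53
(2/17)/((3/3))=0.12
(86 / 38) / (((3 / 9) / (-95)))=-645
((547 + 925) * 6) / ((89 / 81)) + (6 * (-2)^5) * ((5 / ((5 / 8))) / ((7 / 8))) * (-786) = 864602496 / 623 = 1387804.97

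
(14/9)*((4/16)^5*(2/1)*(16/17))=7/2448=0.00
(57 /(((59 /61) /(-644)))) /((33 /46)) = -34334216 /649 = -52903.26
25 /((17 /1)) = 25 /17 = 1.47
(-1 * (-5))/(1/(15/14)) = 75/14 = 5.36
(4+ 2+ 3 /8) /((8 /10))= 7.97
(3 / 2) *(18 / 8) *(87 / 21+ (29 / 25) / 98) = 274833 / 19600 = 14.02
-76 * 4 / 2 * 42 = -6384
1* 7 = 7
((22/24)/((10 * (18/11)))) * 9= 121/240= 0.50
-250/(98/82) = -10250/49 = -209.18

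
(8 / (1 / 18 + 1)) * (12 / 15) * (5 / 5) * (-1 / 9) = -64 / 95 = -0.67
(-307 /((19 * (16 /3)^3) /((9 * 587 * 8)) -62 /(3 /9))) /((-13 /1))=-43790787 /344779474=-0.13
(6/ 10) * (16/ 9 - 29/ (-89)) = 337/ 267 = 1.26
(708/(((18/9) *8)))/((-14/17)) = -3009/56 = -53.73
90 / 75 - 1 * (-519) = 2601 / 5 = 520.20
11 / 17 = 0.65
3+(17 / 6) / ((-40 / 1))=703 / 240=2.93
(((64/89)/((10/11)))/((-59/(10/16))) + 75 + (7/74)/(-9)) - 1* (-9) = 293695883/3497166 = 83.98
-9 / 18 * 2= -1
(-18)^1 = -18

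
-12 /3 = -4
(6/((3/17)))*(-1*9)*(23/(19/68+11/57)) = -27279288/1831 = -14898.57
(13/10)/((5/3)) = 39/50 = 0.78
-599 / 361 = -1.66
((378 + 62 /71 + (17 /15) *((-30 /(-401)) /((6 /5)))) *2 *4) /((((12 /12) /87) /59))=443035868680 /28471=15560952.15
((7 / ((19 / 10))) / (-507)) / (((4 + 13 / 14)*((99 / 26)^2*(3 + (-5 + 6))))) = -980 / 38547333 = -0.00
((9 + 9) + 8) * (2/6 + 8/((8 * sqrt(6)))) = 26/3 + 13 * sqrt(6)/3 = 19.28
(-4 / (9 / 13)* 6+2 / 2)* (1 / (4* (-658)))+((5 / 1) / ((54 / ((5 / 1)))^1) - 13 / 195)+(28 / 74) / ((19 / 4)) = 122083891 / 249789960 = 0.49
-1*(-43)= 43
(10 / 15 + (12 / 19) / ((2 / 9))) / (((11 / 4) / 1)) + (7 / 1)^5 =10538789 / 627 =16808.28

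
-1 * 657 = -657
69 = 69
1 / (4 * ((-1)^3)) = -1 / 4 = -0.25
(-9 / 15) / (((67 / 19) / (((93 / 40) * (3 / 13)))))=-15903 / 174200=-0.09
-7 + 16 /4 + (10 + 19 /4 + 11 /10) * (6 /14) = 3.79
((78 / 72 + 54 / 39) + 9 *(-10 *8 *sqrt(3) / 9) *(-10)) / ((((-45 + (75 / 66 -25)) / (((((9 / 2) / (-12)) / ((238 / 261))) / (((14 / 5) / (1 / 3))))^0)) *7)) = -3520 *sqrt(3) / 2121 -121 / 23634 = -2.88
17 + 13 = 30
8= 8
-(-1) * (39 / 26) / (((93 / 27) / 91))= 2457 / 62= 39.63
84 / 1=84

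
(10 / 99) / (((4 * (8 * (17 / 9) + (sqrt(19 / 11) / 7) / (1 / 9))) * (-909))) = -3332 / 1789763733 + 63 * sqrt(209) / 4374978014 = -0.00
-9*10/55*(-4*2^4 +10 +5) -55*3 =-933/11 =-84.82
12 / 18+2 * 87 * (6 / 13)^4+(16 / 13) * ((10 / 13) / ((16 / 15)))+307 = 27114365 / 85683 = 316.45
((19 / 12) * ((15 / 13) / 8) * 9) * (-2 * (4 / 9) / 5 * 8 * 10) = -380 / 13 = -29.23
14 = 14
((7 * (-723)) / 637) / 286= -723 / 26026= -0.03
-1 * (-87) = 87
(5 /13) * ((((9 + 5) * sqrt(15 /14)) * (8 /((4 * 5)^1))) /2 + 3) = sqrt(210) /13 + 15 /13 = 2.27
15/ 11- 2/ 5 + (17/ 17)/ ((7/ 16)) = 1251/ 385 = 3.25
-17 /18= -0.94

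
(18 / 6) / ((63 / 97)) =97 / 21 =4.62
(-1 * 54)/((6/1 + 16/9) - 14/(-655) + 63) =-318330/417361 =-0.76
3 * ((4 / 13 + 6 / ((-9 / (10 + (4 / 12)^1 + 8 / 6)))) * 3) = -874 / 13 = -67.23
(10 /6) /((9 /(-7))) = -35 /27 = -1.30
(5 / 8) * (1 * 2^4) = 10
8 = 8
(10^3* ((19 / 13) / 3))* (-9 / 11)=-57000 / 143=-398.60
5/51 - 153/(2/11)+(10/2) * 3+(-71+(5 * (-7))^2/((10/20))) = 158365/102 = 1552.60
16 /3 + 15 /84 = 463 /84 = 5.51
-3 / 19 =-0.16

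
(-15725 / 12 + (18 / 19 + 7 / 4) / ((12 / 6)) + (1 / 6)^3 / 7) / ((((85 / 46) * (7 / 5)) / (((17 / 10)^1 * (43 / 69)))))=-808548049 / 1508220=-536.09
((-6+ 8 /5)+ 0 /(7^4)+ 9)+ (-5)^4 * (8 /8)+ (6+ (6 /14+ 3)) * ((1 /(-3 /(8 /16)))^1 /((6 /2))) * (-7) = 9499 /15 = 633.27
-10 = -10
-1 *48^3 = -110592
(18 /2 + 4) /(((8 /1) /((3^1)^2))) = 117 /8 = 14.62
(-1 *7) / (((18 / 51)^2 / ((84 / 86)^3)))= -4163334 / 79507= -52.36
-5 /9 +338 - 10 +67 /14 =332.23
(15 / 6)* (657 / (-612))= -365 / 136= -2.68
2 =2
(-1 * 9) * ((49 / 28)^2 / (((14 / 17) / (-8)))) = 1071 / 4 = 267.75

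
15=15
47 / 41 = 1.15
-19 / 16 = -1.19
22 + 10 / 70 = 155 / 7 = 22.14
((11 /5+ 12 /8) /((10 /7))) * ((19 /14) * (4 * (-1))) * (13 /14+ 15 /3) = -58349 /700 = -83.36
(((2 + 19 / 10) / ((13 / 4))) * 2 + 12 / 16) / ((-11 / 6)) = -189 / 110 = -1.72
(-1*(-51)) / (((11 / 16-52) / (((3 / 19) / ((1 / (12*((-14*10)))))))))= 263.65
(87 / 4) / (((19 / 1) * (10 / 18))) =783 / 380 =2.06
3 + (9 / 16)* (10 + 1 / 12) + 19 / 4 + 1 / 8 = 867 / 64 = 13.55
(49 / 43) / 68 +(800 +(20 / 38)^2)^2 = 244046432425729 / 381058604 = 640443.31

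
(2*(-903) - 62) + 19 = -1849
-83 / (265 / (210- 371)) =13363 / 265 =50.43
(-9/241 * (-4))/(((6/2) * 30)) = 2/1205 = 0.00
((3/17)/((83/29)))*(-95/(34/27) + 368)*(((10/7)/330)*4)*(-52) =-4285736/263857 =-16.24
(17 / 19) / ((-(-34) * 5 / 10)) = 1 / 19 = 0.05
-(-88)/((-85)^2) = 0.01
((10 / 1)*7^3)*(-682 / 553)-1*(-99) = -326359 / 79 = -4131.13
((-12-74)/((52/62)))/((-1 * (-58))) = -1333/754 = -1.77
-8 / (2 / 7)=-28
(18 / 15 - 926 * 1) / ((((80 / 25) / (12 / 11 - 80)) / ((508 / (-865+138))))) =-127432816 / 7997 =-15935.08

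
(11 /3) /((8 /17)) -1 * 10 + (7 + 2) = 163 /24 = 6.79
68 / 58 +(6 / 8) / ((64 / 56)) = 1697 / 928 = 1.83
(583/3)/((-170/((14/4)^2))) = -28567/2040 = -14.00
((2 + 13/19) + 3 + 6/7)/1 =870/133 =6.54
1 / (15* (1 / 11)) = 11 / 15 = 0.73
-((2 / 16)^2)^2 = -0.00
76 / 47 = 1.62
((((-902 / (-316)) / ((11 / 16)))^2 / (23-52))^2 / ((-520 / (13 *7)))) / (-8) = 1265940928 / 163785090605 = 0.01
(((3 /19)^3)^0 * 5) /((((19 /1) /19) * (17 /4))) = 20 /17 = 1.18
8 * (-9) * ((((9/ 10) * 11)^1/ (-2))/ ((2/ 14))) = 12474/ 5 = 2494.80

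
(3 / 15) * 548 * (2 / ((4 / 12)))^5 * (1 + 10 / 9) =8995968 / 5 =1799193.60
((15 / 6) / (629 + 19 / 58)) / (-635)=-29 / 4635627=-0.00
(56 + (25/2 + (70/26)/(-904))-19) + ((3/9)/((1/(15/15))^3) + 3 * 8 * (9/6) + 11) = 3413851/35256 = 96.83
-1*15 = -15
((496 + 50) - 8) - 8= 530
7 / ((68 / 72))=126 / 17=7.41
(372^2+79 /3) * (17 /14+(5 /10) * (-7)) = -6643696 /21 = -316366.48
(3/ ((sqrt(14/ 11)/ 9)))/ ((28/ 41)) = 1107 * sqrt(154)/ 392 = 35.04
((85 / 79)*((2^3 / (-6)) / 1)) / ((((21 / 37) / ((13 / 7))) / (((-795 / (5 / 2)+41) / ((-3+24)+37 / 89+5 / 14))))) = 8063503240 / 135021033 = 59.72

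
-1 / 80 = -0.01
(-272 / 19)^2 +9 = 77233 / 361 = 213.94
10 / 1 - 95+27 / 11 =-908 / 11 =-82.55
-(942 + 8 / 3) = -2834 / 3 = -944.67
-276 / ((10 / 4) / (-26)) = 14352 / 5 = 2870.40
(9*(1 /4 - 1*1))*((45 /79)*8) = -2430 /79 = -30.76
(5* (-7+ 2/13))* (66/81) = -9790/351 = -27.89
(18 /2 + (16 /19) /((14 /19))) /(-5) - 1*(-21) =664 /35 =18.97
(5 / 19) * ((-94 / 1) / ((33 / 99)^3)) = -12690 / 19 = -667.89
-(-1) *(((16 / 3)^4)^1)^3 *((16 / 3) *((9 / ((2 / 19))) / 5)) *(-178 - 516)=-29692232343253680128 / 885735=-33522704130754.32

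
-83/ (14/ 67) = -397.21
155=155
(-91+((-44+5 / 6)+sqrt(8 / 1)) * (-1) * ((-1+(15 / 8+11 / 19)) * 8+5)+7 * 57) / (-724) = -29239 / 20634+158 * sqrt(2) / 3439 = -1.35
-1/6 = -0.17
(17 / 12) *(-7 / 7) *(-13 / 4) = 221 / 48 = 4.60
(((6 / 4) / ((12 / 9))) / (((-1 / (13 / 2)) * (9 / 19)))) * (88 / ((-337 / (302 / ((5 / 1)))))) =410267 / 1685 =243.48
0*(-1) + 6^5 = 7776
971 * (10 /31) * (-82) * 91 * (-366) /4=6629725830 /31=213862123.55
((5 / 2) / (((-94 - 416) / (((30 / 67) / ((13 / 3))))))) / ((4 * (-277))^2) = -0.00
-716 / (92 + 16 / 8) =-358 / 47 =-7.62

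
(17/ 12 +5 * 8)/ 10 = 497/ 120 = 4.14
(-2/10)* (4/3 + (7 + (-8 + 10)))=-31/15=-2.07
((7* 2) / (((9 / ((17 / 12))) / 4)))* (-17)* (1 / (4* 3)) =-2023 / 162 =-12.49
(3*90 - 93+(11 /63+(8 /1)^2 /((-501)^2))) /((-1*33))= -103765822 /19327077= -5.37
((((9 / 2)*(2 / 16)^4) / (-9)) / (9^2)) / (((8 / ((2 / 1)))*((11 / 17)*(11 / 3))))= -17 / 107053056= -0.00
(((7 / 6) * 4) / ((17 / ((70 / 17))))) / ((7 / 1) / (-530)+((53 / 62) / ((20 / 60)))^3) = 61893781600 / 922818142329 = 0.07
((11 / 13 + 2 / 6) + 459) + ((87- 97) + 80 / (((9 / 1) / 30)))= 9319 / 13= 716.85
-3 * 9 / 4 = -27 / 4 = -6.75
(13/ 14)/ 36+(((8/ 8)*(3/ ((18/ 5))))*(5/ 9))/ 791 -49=-8367437/ 170856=-48.97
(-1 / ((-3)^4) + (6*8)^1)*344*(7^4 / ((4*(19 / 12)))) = 3210444328 / 513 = 6258176.08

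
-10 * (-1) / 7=10 / 7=1.43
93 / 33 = 31 / 11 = 2.82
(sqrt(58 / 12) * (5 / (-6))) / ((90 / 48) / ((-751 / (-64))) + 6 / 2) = -3755 * sqrt(174) / 85428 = -0.58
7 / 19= 0.37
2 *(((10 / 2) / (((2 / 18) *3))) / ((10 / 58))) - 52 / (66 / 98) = 3194 / 33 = 96.79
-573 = -573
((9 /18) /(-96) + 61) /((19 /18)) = 35133 /608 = 57.78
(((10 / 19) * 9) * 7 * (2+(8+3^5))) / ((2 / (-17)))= -1354815 / 19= -71306.05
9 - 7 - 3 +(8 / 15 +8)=113 / 15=7.53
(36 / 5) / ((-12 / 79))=-237 / 5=-47.40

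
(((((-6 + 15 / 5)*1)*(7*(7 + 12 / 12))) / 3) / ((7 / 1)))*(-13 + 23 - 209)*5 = 7960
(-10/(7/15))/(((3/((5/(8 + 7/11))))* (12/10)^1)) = -3.45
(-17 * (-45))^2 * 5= 2926125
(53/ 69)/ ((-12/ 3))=-0.19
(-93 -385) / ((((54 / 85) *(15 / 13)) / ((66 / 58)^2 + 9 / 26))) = -1070.10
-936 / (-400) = 2.34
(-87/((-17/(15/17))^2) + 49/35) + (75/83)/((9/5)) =173406853/103983645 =1.67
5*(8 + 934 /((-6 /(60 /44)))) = -1021.36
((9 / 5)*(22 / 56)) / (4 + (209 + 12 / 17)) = 561 / 169540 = 0.00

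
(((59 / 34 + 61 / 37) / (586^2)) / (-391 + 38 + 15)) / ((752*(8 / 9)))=-0.00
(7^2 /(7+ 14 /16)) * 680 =38080 /9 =4231.11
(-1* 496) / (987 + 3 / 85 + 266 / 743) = -3915610 / 7794853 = -0.50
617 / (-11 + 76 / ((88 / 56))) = 6787 / 411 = 16.51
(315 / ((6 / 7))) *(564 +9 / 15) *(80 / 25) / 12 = 276654 / 5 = 55330.80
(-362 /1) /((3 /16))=-5792 /3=-1930.67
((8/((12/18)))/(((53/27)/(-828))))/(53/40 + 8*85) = -7.43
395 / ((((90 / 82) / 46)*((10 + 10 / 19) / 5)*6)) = 1415443 / 1080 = 1310.60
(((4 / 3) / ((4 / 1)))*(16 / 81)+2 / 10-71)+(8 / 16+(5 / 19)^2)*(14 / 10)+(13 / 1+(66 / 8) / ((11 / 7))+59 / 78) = -1161628513 / 22807980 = -50.93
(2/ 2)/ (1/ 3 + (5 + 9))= 3/ 43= 0.07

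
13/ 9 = 1.44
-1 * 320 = -320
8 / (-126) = -4 / 63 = -0.06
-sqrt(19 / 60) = -0.56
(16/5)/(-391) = -16/1955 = -0.01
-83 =-83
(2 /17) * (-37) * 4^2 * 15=-17760 /17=-1044.71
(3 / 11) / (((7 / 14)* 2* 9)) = 1 / 33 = 0.03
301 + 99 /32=9731 /32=304.09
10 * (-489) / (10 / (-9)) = 4401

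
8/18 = 4/9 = 0.44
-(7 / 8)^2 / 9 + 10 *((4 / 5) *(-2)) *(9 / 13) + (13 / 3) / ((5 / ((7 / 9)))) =-1178003 / 112320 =-10.49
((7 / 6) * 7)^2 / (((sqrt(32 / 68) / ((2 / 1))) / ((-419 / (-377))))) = 1006019 * sqrt(34) / 27144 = 216.11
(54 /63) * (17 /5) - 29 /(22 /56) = -27298 /385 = -70.90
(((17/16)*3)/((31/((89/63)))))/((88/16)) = 1513/57288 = 0.03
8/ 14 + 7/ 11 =93/ 77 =1.21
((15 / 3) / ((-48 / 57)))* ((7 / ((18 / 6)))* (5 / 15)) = -4.62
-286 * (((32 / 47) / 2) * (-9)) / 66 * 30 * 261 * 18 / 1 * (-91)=-8003136960 / 47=-170279509.79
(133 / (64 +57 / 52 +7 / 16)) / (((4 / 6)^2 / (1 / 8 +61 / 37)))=8.10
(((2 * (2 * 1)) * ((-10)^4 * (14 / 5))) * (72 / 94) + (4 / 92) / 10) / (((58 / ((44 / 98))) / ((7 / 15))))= 10200960517 / 32916450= 309.90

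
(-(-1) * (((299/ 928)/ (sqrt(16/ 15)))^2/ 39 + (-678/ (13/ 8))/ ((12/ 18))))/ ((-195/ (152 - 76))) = 2129995786201/ 8732405760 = 243.92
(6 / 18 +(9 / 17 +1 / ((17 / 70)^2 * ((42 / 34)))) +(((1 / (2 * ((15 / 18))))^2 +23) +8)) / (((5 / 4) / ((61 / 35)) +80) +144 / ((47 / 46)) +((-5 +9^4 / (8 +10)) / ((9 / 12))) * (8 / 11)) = 7390254432 / 91719787625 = 0.08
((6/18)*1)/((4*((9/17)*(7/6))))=17/126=0.13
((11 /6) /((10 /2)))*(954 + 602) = 570.53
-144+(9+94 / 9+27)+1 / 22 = -97.51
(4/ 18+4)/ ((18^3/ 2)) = 19/ 13122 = 0.00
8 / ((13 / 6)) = 48 / 13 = 3.69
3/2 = 1.50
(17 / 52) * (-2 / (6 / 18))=-51 / 26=-1.96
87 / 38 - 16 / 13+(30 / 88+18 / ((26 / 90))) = 692371 / 10868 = 63.71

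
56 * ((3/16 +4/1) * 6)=1407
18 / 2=9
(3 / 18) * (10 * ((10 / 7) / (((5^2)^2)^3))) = 2 / 205078125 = 0.00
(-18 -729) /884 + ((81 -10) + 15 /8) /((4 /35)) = 636.81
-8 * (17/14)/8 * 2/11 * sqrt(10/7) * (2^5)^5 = -570425344 * sqrt(70)/539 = -8854398.58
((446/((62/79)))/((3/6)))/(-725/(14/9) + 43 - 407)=-493276/360251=-1.37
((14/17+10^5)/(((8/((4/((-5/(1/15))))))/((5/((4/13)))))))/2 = -11050091/2040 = -5416.71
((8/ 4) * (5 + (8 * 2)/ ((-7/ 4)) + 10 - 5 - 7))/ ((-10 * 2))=43/ 70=0.61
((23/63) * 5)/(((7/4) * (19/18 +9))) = 920/8869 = 0.10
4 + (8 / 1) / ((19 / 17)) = 212 / 19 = 11.16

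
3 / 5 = 0.60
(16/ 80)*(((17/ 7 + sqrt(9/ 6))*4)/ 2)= sqrt(6)/ 5 + 34/ 35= 1.46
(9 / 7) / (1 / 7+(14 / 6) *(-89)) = -27 / 4358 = -0.01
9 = 9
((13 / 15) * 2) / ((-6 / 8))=-104 / 45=-2.31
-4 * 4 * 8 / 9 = -128 / 9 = -14.22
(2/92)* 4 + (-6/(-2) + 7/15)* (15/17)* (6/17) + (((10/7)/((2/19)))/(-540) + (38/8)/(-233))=656277973/585427878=1.12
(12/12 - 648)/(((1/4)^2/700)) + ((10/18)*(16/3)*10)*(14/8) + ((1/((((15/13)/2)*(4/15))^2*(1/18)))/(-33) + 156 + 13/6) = -2152125269/297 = -7246213.03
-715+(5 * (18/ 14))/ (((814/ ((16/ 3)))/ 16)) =-2035115/ 2849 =-714.33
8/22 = 4/11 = 0.36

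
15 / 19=0.79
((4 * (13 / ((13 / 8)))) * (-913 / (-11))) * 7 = 18592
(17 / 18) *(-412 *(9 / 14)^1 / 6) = -1751 / 42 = -41.69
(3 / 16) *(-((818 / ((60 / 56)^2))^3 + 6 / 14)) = -28848694563424739 / 425250000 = -67839375.81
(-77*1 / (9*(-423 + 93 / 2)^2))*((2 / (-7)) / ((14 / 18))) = 88 / 3969063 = 0.00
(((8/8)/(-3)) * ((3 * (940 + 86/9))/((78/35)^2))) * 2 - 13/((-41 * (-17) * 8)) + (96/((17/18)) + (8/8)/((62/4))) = -664134733283/2366225784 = -280.67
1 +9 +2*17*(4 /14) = 138 /7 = 19.71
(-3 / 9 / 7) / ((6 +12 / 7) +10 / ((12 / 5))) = -2 / 499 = -0.00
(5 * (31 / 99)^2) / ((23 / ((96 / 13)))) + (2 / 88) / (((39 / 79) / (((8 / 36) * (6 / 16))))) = 2520121 / 15629328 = 0.16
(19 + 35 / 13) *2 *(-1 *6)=-3384 / 13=-260.31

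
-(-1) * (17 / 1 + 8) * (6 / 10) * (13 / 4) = 195 / 4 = 48.75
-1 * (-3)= 3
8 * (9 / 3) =24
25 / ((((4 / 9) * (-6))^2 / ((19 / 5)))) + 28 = 2647 / 64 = 41.36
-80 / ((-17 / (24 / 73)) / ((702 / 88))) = 12.34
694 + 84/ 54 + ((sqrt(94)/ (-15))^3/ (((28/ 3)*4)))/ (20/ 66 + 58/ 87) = 6260/ 9- 517*sqrt(94)/ 672000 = 695.55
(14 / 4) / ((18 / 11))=2.14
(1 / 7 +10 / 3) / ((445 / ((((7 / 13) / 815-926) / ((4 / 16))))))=-954933732 / 33003425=-28.93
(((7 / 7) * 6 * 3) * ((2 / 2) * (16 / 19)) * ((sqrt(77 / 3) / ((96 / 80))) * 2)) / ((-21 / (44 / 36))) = -1760 * sqrt(231) / 3591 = -7.45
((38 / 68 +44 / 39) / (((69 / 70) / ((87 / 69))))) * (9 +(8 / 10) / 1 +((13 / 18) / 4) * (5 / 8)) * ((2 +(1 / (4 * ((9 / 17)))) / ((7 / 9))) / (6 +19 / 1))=135200327221 / 60605625600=2.23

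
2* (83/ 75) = 166/ 75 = 2.21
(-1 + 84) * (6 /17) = 498 /17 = 29.29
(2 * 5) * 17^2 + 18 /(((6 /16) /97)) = 7546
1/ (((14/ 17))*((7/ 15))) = 255/ 98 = 2.60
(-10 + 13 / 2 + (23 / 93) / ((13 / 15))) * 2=-2591 / 403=-6.43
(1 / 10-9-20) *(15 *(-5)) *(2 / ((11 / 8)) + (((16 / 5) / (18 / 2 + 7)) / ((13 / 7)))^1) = 968439 / 286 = 3386.15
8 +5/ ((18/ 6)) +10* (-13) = -361/ 3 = -120.33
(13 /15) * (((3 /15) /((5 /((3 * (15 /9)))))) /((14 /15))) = 13 /70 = 0.19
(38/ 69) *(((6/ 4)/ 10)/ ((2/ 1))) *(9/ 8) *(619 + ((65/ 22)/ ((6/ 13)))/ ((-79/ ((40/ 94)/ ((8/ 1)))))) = 34585284831/ 1202417920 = 28.76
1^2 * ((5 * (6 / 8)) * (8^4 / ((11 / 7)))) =9774.55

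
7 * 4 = 28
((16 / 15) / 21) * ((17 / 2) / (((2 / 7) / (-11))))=-748 / 45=-16.62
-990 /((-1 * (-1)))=-990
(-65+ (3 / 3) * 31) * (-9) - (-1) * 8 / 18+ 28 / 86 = 118720 / 387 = 306.77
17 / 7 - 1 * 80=-543 / 7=-77.57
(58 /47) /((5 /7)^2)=2842 /1175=2.42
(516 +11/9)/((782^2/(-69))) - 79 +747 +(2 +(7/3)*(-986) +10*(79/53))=-2276954481/1409164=-1615.82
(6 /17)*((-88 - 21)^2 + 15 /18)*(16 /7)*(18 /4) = 5132952 /119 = 43134.05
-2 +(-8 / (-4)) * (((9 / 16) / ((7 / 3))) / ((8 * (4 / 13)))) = -1.80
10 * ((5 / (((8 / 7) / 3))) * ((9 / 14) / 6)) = 225 / 16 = 14.06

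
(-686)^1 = -686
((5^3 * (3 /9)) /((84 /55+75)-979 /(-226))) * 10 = 15537500 /3015237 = 5.15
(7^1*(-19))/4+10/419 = -55687/1676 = -33.23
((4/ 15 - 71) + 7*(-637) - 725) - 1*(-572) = -4682.73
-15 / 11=-1.36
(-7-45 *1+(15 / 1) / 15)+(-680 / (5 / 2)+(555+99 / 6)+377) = 1251 / 2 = 625.50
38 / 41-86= -3488 / 41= -85.07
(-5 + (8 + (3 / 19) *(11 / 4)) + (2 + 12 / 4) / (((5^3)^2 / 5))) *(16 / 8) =163201 / 23750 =6.87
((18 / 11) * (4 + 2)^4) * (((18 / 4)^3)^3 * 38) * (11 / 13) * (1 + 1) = 5366161193139 / 52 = 103195407560.37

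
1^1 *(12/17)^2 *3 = 432/289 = 1.49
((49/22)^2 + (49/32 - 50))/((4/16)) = -168463/968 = -174.03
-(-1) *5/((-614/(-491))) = 2455/614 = 4.00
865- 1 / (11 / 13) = 9502 / 11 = 863.82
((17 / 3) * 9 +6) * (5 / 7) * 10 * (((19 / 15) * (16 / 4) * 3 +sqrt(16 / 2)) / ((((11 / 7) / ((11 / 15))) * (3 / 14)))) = 15985.21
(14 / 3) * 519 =2422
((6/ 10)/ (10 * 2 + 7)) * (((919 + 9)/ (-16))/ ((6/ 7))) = -203/ 135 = -1.50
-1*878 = -878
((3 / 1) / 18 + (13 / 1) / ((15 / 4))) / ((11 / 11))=109 / 30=3.63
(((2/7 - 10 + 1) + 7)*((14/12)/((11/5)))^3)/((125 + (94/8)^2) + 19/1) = -49000/54061227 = -0.00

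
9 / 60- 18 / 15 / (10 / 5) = -9 / 20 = -0.45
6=6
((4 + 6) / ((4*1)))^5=3125 / 32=97.66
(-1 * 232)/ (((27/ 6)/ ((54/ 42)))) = -464/ 7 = -66.29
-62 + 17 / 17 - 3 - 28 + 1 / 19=-1747 / 19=-91.95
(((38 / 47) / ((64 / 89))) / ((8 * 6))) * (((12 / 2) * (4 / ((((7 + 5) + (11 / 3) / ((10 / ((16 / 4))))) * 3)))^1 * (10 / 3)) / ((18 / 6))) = 42275 / 2734272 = 0.02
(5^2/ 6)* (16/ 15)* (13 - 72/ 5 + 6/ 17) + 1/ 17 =-703/ 153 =-4.59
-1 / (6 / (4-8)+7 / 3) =-6 / 5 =-1.20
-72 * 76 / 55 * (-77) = 38304 / 5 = 7660.80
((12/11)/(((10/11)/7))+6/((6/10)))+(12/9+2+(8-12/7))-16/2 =20.02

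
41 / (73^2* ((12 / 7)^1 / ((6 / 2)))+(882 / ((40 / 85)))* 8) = 287 / 126274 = 0.00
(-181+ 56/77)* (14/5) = -27762/55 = -504.76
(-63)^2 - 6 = 3963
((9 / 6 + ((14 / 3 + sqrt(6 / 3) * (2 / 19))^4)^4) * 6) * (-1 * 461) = -231291390633019.68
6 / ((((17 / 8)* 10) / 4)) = 96 / 85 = 1.13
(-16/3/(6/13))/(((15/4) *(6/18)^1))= -416/45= -9.24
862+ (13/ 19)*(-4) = 16326/ 19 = 859.26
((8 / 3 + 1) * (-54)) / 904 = -99 / 452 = -0.22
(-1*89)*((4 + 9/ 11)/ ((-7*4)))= 4717/ 308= 15.31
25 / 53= 0.47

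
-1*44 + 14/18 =-389/9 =-43.22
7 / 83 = 0.08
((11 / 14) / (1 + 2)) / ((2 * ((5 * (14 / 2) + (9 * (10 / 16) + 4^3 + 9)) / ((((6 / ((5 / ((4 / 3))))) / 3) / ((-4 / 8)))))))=-352 / 286335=-0.00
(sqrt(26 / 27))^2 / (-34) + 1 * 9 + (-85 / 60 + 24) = 57935 / 1836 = 31.56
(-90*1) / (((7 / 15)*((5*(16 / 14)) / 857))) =-115695 / 4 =-28923.75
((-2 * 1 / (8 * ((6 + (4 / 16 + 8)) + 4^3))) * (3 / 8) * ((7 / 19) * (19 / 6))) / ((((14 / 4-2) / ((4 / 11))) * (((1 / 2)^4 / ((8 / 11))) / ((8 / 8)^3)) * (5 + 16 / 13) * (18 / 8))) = -23296 / 82828251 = -0.00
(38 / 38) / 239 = 0.00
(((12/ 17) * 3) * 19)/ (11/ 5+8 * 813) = 0.01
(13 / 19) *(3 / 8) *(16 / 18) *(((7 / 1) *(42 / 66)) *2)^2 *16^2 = 31962112 / 6897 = 4634.21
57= 57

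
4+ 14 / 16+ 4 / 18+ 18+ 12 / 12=1735 / 72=24.10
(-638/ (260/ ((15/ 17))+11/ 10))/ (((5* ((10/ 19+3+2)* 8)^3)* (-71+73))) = -115159/ 46132128000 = -0.00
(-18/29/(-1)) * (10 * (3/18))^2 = 50/29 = 1.72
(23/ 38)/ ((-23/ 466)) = -233/ 19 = -12.26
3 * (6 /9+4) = 14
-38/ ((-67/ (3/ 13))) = 114/ 871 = 0.13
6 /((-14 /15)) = -45 /7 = -6.43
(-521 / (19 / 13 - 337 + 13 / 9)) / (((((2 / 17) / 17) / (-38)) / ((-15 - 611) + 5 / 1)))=207857944827 / 39089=5317555.96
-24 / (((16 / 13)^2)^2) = -85683 / 8192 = -10.46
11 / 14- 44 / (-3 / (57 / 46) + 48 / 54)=54109 / 1834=29.50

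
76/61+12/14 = 898/427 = 2.10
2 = 2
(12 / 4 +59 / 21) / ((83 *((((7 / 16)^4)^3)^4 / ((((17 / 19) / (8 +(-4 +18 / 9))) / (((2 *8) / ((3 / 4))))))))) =101708664056187311751526775497911719898408478061081309216768 / 1215505445252129552237220898747858724472522717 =83676025026025.38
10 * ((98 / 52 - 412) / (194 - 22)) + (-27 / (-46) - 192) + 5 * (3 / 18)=-33082135 / 154284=-214.42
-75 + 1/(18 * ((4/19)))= -5381/72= -74.74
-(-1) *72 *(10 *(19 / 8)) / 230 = 171 / 23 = 7.43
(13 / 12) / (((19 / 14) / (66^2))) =66066 / 19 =3477.16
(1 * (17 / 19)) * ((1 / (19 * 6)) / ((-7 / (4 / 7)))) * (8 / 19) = -0.00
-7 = -7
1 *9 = 9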